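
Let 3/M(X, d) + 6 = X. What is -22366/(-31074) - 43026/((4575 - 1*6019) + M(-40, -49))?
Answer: 31493621393/1032076299 ≈ 30.515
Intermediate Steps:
M(X, d) = 3/(-6 + X)
-22366/(-31074) - 43026/((4575 - 1*6019) + M(-40, -49)) = -22366/(-31074) - 43026/((4575 - 1*6019) + 3/(-6 - 40)) = -22366*(-1/31074) - 43026/((4575 - 6019) + 3/(-46)) = 11183/15537 - 43026/(-1444 + 3*(-1/46)) = 11183/15537 - 43026/(-1444 - 3/46) = 11183/15537 - 43026/(-66427/46) = 11183/15537 - 43026*(-46/66427) = 11183/15537 + 1979196/66427 = 31493621393/1032076299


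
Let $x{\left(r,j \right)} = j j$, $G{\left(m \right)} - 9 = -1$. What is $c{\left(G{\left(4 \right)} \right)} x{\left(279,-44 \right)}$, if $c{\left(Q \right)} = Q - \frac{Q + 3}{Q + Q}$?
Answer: $14157$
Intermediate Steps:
$G{\left(m \right)} = 8$ ($G{\left(m \right)} = 9 - 1 = 8$)
$c{\left(Q \right)} = Q - \frac{3 + Q}{2 Q}$
$x{\left(r,j \right)} = j^{2}$
$c{\left(G{\left(4 \right)} \right)} x{\left(279,-44 \right)} = \left(- \frac{1}{2} + 8 - \frac{3}{2 \cdot 8}\right) \left(-44\right)^{2} = \left(- \frac{1}{2} + 8 - \frac{3}{16}\right) 1936 = \frac{117}{16} \cdot 1936 = 14157$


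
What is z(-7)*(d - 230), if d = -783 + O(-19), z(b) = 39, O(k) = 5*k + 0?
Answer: -43212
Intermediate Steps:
O(k) = 5*k
d = -878 (d = -783 + 5*(-19) = -783 - 95 = -878)
z(-7)*(d - 230) = 39*(-878 - 230) = 39*(-1108) = -43212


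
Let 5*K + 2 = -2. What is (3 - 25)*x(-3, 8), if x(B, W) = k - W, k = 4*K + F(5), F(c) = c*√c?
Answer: 1232/5 - 110*√5 ≈ 0.43252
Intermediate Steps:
K = -⅘ (K = -⅖ + (⅕)*(-2) = -⅖ - ⅖ = -⅘ ≈ -0.80000)
F(c) = c^(3/2)
k = -16/5 + 5*√5 (k = 4*(-⅘) + 5^(3/2) = -16/5 + 5*√5 ≈ 7.9803)
x(B, W) = -16/5 - W + 5*√5 (x(B, W) = (-16/5 + 5*√5) - W = -16/5 - W + 5*√5)
(3 - 25)*x(-3, 8) = (3 - 25)*(-16/5 - 1*8 + 5*√5) = -22*(-16/5 - 8 + 5*√5) = -22*(-56/5 + 5*√5) = 1232/5 - 110*√5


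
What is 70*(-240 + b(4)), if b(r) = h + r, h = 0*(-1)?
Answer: -16520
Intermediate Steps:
h = 0
b(r) = r (b(r) = 0 + r = r)
70*(-240 + b(4)) = 70*(-240 + 4) = 70*(-236) = -16520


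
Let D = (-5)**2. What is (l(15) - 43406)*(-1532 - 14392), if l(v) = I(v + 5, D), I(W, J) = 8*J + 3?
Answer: 687964572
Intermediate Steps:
D = 25
I(W, J) = 3 + 8*J
l(v) = 203 (l(v) = 3 + 8*25 = 3 + 200 = 203)
(l(15) - 43406)*(-1532 - 14392) = (203 - 43406)*(-1532 - 14392) = -43203*(-15924) = 687964572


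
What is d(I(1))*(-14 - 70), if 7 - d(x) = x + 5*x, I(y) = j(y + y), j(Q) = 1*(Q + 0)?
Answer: 420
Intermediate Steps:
j(Q) = Q (j(Q) = 1*Q = Q)
I(y) = 2*y (I(y) = y + y = 2*y)
d(x) = 7 - 6*x (d(x) = 7 - (x + 5*x) = 7 - 6*x)
d(I(1))*(-14 - 70) = (7 - 12)*(-14 - 70) = (7 - 6*2)*(-84) = (7 - 12)*(-84) = -5*(-84) = 420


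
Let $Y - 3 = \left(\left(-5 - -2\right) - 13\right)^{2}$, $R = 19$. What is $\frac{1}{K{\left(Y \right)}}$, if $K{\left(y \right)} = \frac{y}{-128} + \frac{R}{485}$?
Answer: $- \frac{62080}{123183} \approx -0.50397$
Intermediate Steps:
$Y = 259$ ($Y = 3 + \left(\left(-5 - -2\right) - 13\right)^{2} = 3 + \left(\left(-5 + 2\right) - 13\right)^{2} = 3 + \left(-3 - 13\right)^{2} = 3 + \left(-16\right)^{2} = 3 + 256 = 259$)
$K{\left(y \right)} = \frac{19}{485} - \frac{y}{128}$ ($K{\left(y \right)} = \frac{y}{-128} + \frac{19}{485} = y \left(- \frac{1}{128}\right) + 19 \cdot \frac{1}{485} = - \frac{y}{128} + \frac{19}{485} = \frac{19}{485} - \frac{y}{128}$)
$\frac{1}{K{\left(Y \right)}} = \frac{1}{\frac{19}{485} - \frac{259}{128}} = \frac{1}{- \frac{123183}{62080}} = - \frac{62080}{123183}$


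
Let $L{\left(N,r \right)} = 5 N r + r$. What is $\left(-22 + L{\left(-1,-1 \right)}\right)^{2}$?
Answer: $324$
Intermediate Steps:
$L{\left(N,r \right)} = r + 5 N r$ ($L{\left(N,r \right)} = 5 N r + r = r + 5 N r$)
$\left(-22 + L{\left(-1,-1 \right)}\right)^{2} = \left(-22 - \left(1 + 5 \left(-1\right)\right)\right)^{2} = \left(-22 - \left(1 - 5\right)\right)^{2} = \left(-22 - -4\right)^{2} = \left(-22 + 4\right)^{2} = \left(-18\right)^{2} = 324$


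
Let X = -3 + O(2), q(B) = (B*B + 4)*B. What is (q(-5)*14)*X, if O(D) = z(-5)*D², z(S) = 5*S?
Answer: 209090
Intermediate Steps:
q(B) = B*(4 + B²) (q(B) = (B² + 4)*B = (4 + B²)*B = B*(4 + B²))
O(D) = -25*D² (O(D) = (5*(-5))*D² = -25*D²)
X = -103 (X = -3 - 25*2² = -3 - 25*4 = -3 - 100 = -103)
(q(-5)*14)*X = (-5*(4 + (-5)²)*14)*(-103) = (-5*(4 + 25)*14)*(-103) = (-5*29*14)*(-103) = -145*14*(-103) = -2030*(-103) = 209090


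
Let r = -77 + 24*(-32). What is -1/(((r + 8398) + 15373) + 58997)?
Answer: -1/81923 ≈ -1.2207e-5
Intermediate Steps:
r = -845 (r = -77 - 768 = -845)
-1/(((r + 8398) + 15373) + 58997) = -1/(((-845 + 8398) + 15373) + 58997) = -1/((7553 + 15373) + 58997) = -1/(22926 + 58997) = -1/81923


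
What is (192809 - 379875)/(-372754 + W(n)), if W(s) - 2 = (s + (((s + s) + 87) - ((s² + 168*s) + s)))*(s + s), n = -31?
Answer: 93533/318808 ≈ 0.29338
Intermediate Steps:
W(s) = 2 + 2*s*(87 - s² - 166*s) (W(s) = 2 + (s + (((s + s) + 87) - ((s² + 168*s) + s)))*(s + s) = 2 + (s + ((2*s + 87) - (s² + 169*s)))*(2*s) = 2 + (s + ((87 + 2*s) + (-s² - 169*s)))*(2*s) = 2 + (s + (87 - s² - 167*s))*(2*s) = 2 + (87 - s² - 166*s)*(2*s) = 2 + 2*s*(87 - s² - 166*s))
(192809 - 379875)/(-372754 + W(n)) = (192809 - 379875)/(-372754 + (2 - 332*(-31)² - 2*(-31)³ + 174*(-31))) = -187066/(-372754 + (2 - 332*961 - 2*(-29791) - 5394)) = -187066/(-372754 + (2 - 319052 + 59582 - 5394)) = -187066/(-372754 - 264862) = -187066/(-637616) = -187066*(-1/637616) = 93533/318808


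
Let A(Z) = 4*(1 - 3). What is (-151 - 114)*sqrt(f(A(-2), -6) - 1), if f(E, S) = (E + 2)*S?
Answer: -265*sqrt(35) ≈ -1567.8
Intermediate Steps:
A(Z) = -8 (A(Z) = 4*(-2) = -8)
f(E, S) = S*(2 + E) (f(E, S) = (2 + E)*S = S*(2 + E))
(-151 - 114)*sqrt(f(A(-2), -6) - 1) = (-151 - 114)*sqrt(-6*(2 - 8) - 1) = -265*sqrt(-6*(-6) - 1) = -265*sqrt(36 - 1) = -265*sqrt(35)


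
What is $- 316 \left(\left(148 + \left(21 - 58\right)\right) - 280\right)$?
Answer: $53404$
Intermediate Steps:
$- 316 \left(\left(148 + \left(21 - 58\right)\right) - 280\right) = - 316 \left(\left(148 - 37\right) - 280\right) = - 316 \left(111 - 280\right) = \left(-316\right) \left(-169\right) = 53404$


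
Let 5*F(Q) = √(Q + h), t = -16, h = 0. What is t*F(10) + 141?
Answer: 141 - 16*√10/5 ≈ 130.88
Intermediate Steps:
F(Q) = √Q/5 (F(Q) = √(Q + 0)/5 = √Q/5)
t*F(10) + 141 = -16*√10/5 + 141 = 141 - 16*√10/5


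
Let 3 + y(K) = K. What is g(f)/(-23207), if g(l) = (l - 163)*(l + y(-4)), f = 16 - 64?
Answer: -11605/23207 ≈ -0.50006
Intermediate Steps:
y(K) = -3 + K
f = -48
g(l) = (-163 + l)*(-7 + l) (g(l) = (l - 163)*(l + (-3 - 4)) = (-163 + l)*(l - 7) = (-163 + l)*(-7 + l))
g(f)/(-23207) = (1141 + (-48)² - 170*(-48))/(-23207) = (1141 + 2304 + 8160)*(-1/23207) = 11605*(-1/23207) = -11605/23207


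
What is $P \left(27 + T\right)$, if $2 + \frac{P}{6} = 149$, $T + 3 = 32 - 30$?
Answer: $22932$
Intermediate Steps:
$T = -1$ ($T = -3 + \left(32 - 30\right) = -3 + 2 = -1$)
$P = 882$ ($P = -12 + 6 \cdot 149 = -12 + 894 = 882$)
$P \left(27 + T\right) = 882 \left(27 - 1\right) = 882 \cdot 26 = 22932$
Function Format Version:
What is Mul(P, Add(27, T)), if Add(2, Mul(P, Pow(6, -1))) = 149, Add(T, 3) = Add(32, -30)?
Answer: 22932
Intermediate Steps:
T = -1 (T = Add(-3, Add(32, -30)) = Add(-3, 2) = -1)
P = 882 (P = Add(-12, Mul(6, 149)) = Add(-12, 894) = 882)
Mul(P, Add(27, T)) = Mul(882, Add(27, -1)) = Mul(882, 26) = 22932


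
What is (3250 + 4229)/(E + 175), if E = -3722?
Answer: -7479/3547 ≈ -2.1085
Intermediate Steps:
(3250 + 4229)/(E + 175) = (3250 + 4229)/(-3722 + 175) = 7479/(-3547) = 7479*(-1/3547) = -7479/3547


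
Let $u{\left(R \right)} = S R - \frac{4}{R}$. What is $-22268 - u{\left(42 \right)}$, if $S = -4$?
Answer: $- \frac{464098}{21} \approx -22100.0$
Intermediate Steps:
$u{\left(R \right)} = - 4 R - \frac{4}{R}$
$-22268 - u{\left(42 \right)} = -22268 - \left(\left(-4\right) 42 - \frac{4}{42}\right) = -22268 - \left(-168 - \frac{2}{21}\right) = -22268 - - \frac{3530}{21} = -22268 + \frac{3530}{21} = - \frac{464098}{21}$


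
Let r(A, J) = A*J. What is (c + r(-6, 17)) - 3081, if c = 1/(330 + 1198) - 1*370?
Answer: -5428983/1528 ≈ -3553.0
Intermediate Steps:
c = -565359/1528 (c = 1/1528 - 370 = -565359/1528 ≈ -370.00)
(c + r(-6, 17)) - 3081 = (-565359/1528 - 6*17) - 3081 = (-565359/1528 - 102) - 3081 = -721215/1528 - 3081 = -5428983/1528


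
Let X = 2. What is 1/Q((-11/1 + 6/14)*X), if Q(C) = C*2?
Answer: -7/296 ≈ -0.023649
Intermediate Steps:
Q(C) = 2*C
1/Q((-11/1 + 6/14)*X) = 1/(2*((-11/1 + 6/14)*2)) = 1/(2*((-11*1 + 6*(1/14))*2)) = 1/(2*((-11 + 3/7)*2)) = 1/(2*(-74/7*2)) = 1/(2*(-148/7)) = 1/(-296/7) = -7/296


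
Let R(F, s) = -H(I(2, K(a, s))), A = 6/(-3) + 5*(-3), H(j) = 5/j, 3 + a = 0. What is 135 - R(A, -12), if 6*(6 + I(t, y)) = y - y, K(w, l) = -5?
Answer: 805/6 ≈ 134.17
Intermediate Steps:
a = -3 (a = -3 + 0 = -3)
I(t, y) = -6 (I(t, y) = -6 + (y - y)/6 = -6 + (⅙)*0 = -6 + 0 = -6)
A = -17 (A = 6*(-⅓) - 15 = -2 - 15 = -17)
R(F, s) = ⅚ (R(F, s) = -5/(-6) = -5*(-1)/6 = -1*(-⅚) = ⅚)
135 - R(A, -12) = 135 - 1*⅚ = 135 - ⅚ = 805/6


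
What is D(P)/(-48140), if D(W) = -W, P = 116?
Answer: 1/415 ≈ 0.0024096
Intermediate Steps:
D(P)/(-48140) = -1*116/(-48140) = -116*(-1/48140) = 1/415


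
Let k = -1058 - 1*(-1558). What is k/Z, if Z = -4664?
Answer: -125/1166 ≈ -0.10720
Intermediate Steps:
k = 500 (k = -1058 + 1558 = 500)
k/Z = 500/(-4664) = 500*(-1/4664) = -125/1166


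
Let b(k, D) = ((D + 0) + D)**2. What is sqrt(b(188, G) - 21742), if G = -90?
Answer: 73*sqrt(2) ≈ 103.24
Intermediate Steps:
b(k, D) = 4*D**2 (b(k, D) = (D + D)**2 = (2*D)**2 = 4*D**2)
sqrt(b(188, G) - 21742) = sqrt(4*(-90)**2 - 21742) = sqrt(4*8100 - 21742) = sqrt(32400 - 21742) = sqrt(10658) = 73*sqrt(2)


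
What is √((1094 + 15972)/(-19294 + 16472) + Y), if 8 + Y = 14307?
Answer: 2*√7114034829/1411 ≈ 119.55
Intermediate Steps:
Y = 14299 (Y = -8 + 14307 = 14299)
√((1094 + 15972)/(-19294 + 16472) + Y) = √((1094 + 15972)/(-19294 + 16472) + 14299) = √(17066/(-2822) + 14299) = √(17066*(-1/2822) + 14299) = √(-8533/1411 + 14299) = √(20167356/1411) = 2*√7114034829/1411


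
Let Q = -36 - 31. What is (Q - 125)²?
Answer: 36864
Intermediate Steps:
Q = -67
(Q - 125)² = (-67 - 125)² = (-192)² = 36864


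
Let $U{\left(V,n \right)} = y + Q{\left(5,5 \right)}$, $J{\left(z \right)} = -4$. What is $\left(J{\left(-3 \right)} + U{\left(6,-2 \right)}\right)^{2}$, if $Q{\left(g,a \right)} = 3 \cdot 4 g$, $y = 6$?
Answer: $3844$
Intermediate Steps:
$Q{\left(g,a \right)} = 12 g$
$U{\left(V,n \right)} = 66$ ($U{\left(V,n \right)} = 6 + 12 \cdot 5 = 6 + 60 = 66$)
$\left(J{\left(-3 \right)} + U{\left(6,-2 \right)}\right)^{2} = \left(-4 + 66\right)^{2} = 62^{2} = 3844$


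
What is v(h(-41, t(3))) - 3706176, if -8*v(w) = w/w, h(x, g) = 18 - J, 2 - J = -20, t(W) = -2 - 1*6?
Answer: -29649409/8 ≈ -3.7062e+6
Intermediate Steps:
t(W) = -8 (t(W) = -2 - 6 = -8)
J = 22 (J = 2 - 1*(-20) = 2 + 20 = 22)
h(x, g) = -4 (h(x, g) = 18 - 1*22 = 18 - 22 = -4)
v(w) = -⅛ (v(w) = -w/(8*w) = -⅛*1 = -⅛)
v(h(-41, t(3))) - 3706176 = -⅛ - 3706176 = -29649409/8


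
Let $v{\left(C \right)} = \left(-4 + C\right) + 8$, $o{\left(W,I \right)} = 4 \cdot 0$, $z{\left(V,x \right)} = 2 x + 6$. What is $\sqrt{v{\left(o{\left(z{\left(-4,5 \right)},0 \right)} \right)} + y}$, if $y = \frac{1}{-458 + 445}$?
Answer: $\frac{\sqrt{663}}{13} \approx 1.9807$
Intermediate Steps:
$z{\left(V,x \right)} = 6 + 2 x$
$o{\left(W,I \right)} = 0$
$v{\left(C \right)} = 4 + C$
$y = - \frac{1}{13}$ ($y = \frac{1}{-13} = - \frac{1}{13} \approx -0.076923$)
$\sqrt{v{\left(o{\left(z{\left(-4,5 \right)},0 \right)} \right)} + y} = \sqrt{\left(4 + 0\right) - \frac{1}{13}} = \sqrt{4 - \frac{1}{13}} = \sqrt{\frac{51}{13}} = \frac{\sqrt{663}}{13}$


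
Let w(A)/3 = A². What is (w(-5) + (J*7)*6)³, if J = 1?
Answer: 1601613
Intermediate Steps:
w(A) = 3*A²
(w(-5) + (J*7)*6)³ = (3*(-5)² + (1*7)*6)³ = (3*25 + 7*6)³ = (75 + 42)³ = 117³ = 1601613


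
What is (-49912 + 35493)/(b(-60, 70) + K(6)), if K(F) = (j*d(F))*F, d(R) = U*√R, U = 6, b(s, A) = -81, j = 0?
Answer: 14419/81 ≈ 178.01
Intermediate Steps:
d(R) = 6*√R
K(F) = 0 (K(F) = (0*(6*√F))*F = 0*F = 0)
(-49912 + 35493)/(b(-60, 70) + K(6)) = (-49912 + 35493)/(-81 + 0) = -14419/(-81) = -14419*(-1/81) = 14419/81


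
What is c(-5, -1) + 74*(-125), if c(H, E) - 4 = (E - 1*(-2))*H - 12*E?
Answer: -9239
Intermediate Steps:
c(H, E) = 4 - 12*E + H*(2 + E) (c(H, E) = 4 + ((E - 1*(-2))*H - 12*E) = 4 + ((E + 2)*H - 12*E) = 4 + ((2 + E)*H - 12*E) = 4 + (H*(2 + E) - 12*E) = 4 + (-12*E + H*(2 + E)) = 4 - 12*E + H*(2 + E))
c(-5, -1) + 74*(-125) = (4 - 12*(-1) + 2*(-5) - 1*(-5)) + 74*(-125) = (4 + 12 - 10 + 5) - 9250 = 11 - 9250 = -9239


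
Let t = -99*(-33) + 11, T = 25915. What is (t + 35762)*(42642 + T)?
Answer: 2676465280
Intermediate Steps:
t = 3278 (t = 3267 + 11 = 3278)
(t + 35762)*(42642 + T) = (3278 + 35762)*(42642 + 25915) = 39040*68557 = 2676465280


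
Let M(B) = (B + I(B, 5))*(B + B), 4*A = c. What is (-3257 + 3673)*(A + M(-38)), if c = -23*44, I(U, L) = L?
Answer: 938080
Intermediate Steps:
c = -1012
A = -253 (A = (¼)*(-1012) = -253)
M(B) = 2*B*(5 + B) (M(B) = (B + 5)*(B + B) = (5 + B)*(2*B) = 2*B*(5 + B))
(-3257 + 3673)*(A + M(-38)) = (-3257 + 3673)*(-253 + 2*(-38)*(5 - 38)) = 416*(-253 + 2*(-38)*(-33)) = 416*(-253 + 2508) = 416*2255 = 938080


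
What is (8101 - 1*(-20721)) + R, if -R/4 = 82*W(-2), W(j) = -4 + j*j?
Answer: 28822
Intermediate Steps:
W(j) = -4 + j²
R = 0 (R = -328*(-4 + (-2)²) = -328*(-4 + 4) = -328*0 = -4*0 = 0)
(8101 - 1*(-20721)) + R = (8101 - 1*(-20721)) + 0 = (8101 + 20721) + 0 = 28822 + 0 = 28822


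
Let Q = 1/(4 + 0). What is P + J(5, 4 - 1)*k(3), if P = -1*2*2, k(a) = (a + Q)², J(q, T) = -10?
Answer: -877/8 ≈ -109.63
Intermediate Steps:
Q = ¼ (Q = 1/4 = ¼ ≈ 0.25000)
k(a) = (¼ + a)² (k(a) = (a + ¼)² = (¼ + a)²)
P = -4 (P = -2*2 = -4)
P + J(5, 4 - 1)*k(3) = -4 - 5*(1 + 4*3)²/8 = -4 - 5*(1 + 12)²/8 = -4 - 5*13²/8 = -4 - 5*169/8 = -4 - 10*169/16 = -4 - 845/8 = -877/8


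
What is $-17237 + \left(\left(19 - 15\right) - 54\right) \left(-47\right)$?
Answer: $-14887$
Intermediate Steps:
$-17237 + \left(\left(19 - 15\right) - 54\right) \left(-47\right) = -17237 + \left(4 - 54\right) \left(-47\right) = -17237 - -2350 = -17237 + 2350 = -14887$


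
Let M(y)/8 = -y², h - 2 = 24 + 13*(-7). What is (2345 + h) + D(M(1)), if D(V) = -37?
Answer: 2243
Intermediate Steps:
h = -65 (h = 2 + (24 + 13*(-7)) = 2 + (24 - 91) = 2 - 67 = -65)
M(y) = -8*y² (M(y) = 8*(-y²) = -8*y²)
(2345 + h) + D(M(1)) = (2345 - 65) - 37 = 2280 - 37 = 2243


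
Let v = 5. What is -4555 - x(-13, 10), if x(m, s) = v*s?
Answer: -4605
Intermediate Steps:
x(m, s) = 5*s
-4555 - x(-13, 10) = -4555 - 5*10 = -4555 - 1*50 = -4555 - 50 = -4605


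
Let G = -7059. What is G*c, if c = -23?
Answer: 162357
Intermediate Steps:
G*c = -7059*(-23) = 162357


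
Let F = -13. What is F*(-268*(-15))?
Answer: -52260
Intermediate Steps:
F*(-268*(-15)) = -(-3484)*(-15) = -13*4020 = -52260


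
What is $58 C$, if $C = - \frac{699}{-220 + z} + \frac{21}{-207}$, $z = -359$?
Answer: $\frac{854108}{13317} \approx 64.137$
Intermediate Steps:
$C = \frac{14726}{13317}$ ($C = - \frac{699}{-220 - 359} + \frac{21}{-207} = - \frac{699}{-579} + 21 \left(- \frac{1}{207}\right) = \left(-699\right) \left(- \frac{1}{579}\right) - \frac{7}{69} = \frac{233}{193} - \frac{7}{69} = \frac{14726}{13317} \approx 1.1058$)
$58 C = 58 \cdot \frac{14726}{13317} = \frac{854108}{13317}$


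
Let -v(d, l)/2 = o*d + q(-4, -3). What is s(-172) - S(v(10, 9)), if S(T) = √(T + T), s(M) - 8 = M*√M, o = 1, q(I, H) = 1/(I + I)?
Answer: 8 - 344*I*√43 - I*√158/2 ≈ 8.0 - 2262.0*I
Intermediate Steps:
q(I, H) = 1/(2*I)
v(d, l) = ¼ - 2*d (v(d, l) = -2*(1*d + (½)/(-4)) = -2*(d + (½)*(-¼)) = -2*(d - ⅛) = -2*(-⅛ + d) = ¼ - 2*d)
s(M) = 8 + M^(3/2) (s(M) = 8 + M*√M = 8 + M^(3/2))
S(T) = √2*√T (S(T) = √(2*T) = √2*√T)
s(-172) - S(v(10, 9)) = (8 + (-172)^(3/2)) - √2*√(¼ - 2*10) = (8 - 344*I*√43) - √2*√(¼ - 20) = (8 - 344*I*√43) - √2*√(-79/4) = (8 - 344*I*√43) - √2*I*√79/2 = (8 - 344*I*√43) - I*√158/2 = 8 - 344*I*√43 - I*√158/2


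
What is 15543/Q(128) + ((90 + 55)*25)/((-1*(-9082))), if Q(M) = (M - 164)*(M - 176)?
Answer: 8190307/871872 ≈ 9.3939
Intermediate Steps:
Q(M) = (-176 + M)*(-164 + M) (Q(M) = (-164 + M)*(-176 + M) = (-176 + M)*(-164 + M))
15543/Q(128) + ((90 + 55)*25)/((-1*(-9082))) = 15543/(28864 + 128² - 340*128) + ((90 + 55)*25)/((-1*(-9082))) = 15543/(28864 + 16384 - 43520) + (145*25)/9082 = 15543/1728 + 3625*(1/9082) = 15543*(1/1728) + 3625/9082 = 1727/192 + 3625/9082 = 8190307/871872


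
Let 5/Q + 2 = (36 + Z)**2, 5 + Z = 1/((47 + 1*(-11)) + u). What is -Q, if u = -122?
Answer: -36980/7087433 ≈ -0.0052177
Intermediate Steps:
Z = -431/86 (Z = -5 + 1/((47 + 1*(-11)) - 122) = -5 + 1/((47 - 11) - 122) = -5 + 1/(36 - 122) = -5 + 1/(-86) = -5 - 1/86 = -431/86 ≈ -5.0116)
Q = 36980/7087433 (Q = 5/(-2 + (36 - 431/86)**2) = 5/(-2 + (2665/86)**2) = 5/(-2 + 7102225/7396) = 5/(7087433/7396) = 5*(7396/7087433) = 36980/7087433 ≈ 0.0052177)
-Q = -1*36980/7087433 = -36980/7087433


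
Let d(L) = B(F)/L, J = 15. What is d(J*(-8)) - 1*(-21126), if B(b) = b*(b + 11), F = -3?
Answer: 105631/5 ≈ 21126.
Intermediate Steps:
B(b) = b*(11 + b)
d(L) = -24/L (d(L) = (-3*(11 - 3))/L = (-3*8)/L = -24/L)
d(J*(-8)) - 1*(-21126) = -24/(15*(-8)) - 1*(-21126) = -24/(-120) + 21126 = -24*(-1/120) + 21126 = 1/5 + 21126 = 105631/5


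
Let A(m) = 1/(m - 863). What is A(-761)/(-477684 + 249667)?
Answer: 1/370299608 ≈ 2.7005e-9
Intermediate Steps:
A(m) = 1/(-863 + m)
A(-761)/(-477684 + 249667) = 1/((-863 - 761)*(-477684 + 249667)) = 1/(-1624*(-228017)) = -1/1624*(-1/228017) = 1/370299608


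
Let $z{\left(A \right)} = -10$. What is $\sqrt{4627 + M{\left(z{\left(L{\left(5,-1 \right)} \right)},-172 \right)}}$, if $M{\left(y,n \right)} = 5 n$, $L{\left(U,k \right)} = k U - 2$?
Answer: $\sqrt{3767} \approx 61.376$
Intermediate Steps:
$L{\left(U,k \right)} = -2 + U k$ ($L{\left(U,k \right)} = U k - 2 = -2 + U k$)
$\sqrt{4627 + M{\left(z{\left(L{\left(5,-1 \right)} \right)},-172 \right)}} = \sqrt{4627 + 5 \left(-172\right)} = \sqrt{4627 - 860} = \sqrt{3767}$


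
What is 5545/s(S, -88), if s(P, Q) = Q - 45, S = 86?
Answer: -5545/133 ≈ -41.692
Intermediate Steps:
s(P, Q) = -45 + Q
5545/s(S, -88) = 5545/(-45 - 88) = 5545/(-133) = 5545*(-1/133) = -5545/133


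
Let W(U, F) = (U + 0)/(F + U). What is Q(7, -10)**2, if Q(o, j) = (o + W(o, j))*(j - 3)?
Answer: 33124/9 ≈ 3680.4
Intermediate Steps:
W(U, F) = U/(F + U)
Q(o, j) = (-3 + j)*(o + o/(j + o)) (Q(o, j) = (o + o/(j + o))*(j - 3) = (o + o/(j + o))*(-3 + j) = (-3 + j)*(o + o/(j + o)))
Q(7, -10)**2 = (7*(-3 - 10 + (-3 - 10)*(-10 + 7))/(-10 + 7))**2 = (7*(-3 - 10 - 13*(-3))/(-3))**2 = (7*(-1/3)*(-3 - 10 + 39))**2 = (7*(-1/3)*26)**2 = (-182/3)**2 = 33124/9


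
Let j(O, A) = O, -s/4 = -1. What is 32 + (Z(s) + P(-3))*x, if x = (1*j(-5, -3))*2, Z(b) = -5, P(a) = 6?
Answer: 22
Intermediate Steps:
s = 4 (s = -4*(-1) = 4)
x = -10 (x = (1*(-5))*2 = -5*2 = -10)
32 + (Z(s) + P(-3))*x = 32 + (-5 + 6)*(-10) = 32 + 1*(-10) = 32 - 10 = 22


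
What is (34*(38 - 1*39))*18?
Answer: -612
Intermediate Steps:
(34*(38 - 1*39))*18 = (34*(38 - 39))*18 = (34*(-1))*18 = -34*18 = -612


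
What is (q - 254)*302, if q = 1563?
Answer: 395318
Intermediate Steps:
(q - 254)*302 = (1563 - 254)*302 = 1309*302 = 395318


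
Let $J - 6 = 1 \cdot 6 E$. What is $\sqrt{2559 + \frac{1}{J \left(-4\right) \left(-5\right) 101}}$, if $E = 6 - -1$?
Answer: $\frac{\sqrt{375902771115}}{12120} \approx 50.587$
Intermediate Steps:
$E = 7$ ($E = 6 + 1 = 7$)
$J = 48$ ($J = 6 + 1 \cdot 6 \cdot 7 = 6 + 6 \cdot 7 = 6 + 42 = 48$)
$\sqrt{2559 + \frac{1}{J \left(-4\right) \left(-5\right) 101}} = \sqrt{2559 + \frac{1}{48 \left(-4\right) \left(-5\right) 101}} = \sqrt{2559 + \frac{1}{\left(-192\right) \left(-5\right) 101}} = \sqrt{2559 + \frac{1}{960 \cdot 101}} = \sqrt{2559 + \frac{1}{96960}} = \sqrt{\frac{248120641}{96960}} = \frac{\sqrt{375902771115}}{12120}$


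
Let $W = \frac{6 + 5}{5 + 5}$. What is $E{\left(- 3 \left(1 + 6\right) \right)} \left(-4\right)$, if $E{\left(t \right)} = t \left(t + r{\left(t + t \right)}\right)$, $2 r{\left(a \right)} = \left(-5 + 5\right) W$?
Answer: $-1764$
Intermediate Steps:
$W = \frac{11}{10} \approx 1.1$
$r{\left(a \right)} = 0$ ($r{\left(a \right)} = \frac{\left(-5 + 5\right) \frac{11}{10}}{2} = \frac{0 \cdot \frac{11}{10}}{2} = \frac{1}{2} \cdot 0 = 0$)
$E{\left(t \right)} = t^{2}$ ($E{\left(t \right)} = t \left(t + 0\right) = t t = t^{2}$)
$E{\left(- 3 \left(1 + 6\right) \right)} \left(-4\right) = \left(- 3 \left(1 + 6\right)\right)^{2} \left(-4\right) = \left(\left(-3\right) 7\right)^{2} \left(-4\right) = \left(-21\right)^{2} \left(-4\right) = 441 \left(-4\right) = -1764$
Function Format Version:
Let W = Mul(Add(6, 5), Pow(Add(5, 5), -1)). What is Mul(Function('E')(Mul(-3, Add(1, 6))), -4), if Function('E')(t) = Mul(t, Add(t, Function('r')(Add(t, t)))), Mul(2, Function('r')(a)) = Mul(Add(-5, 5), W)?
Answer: -1764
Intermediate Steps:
W = Rational(11, 10) (W = Mul(11, Pow(10, -1)) = Mul(11, Rational(1, 10)) = Rational(11, 10) ≈ 1.1000)
Function('r')(a) = 0 (Function('r')(a) = Mul(Rational(1, 2), Mul(Add(-5, 5), Rational(11, 10))) = Mul(Rational(1, 2), Mul(0, Rational(11, 10))) = Mul(Rational(1, 2), 0) = 0)
Function('E')(t) = Pow(t, 2) (Function('E')(t) = Mul(t, Add(t, 0)) = Mul(t, t) = Pow(t, 2))
Mul(Function('E')(Mul(-3, Add(1, 6))), -4) = Mul(Pow(Mul(-3, Add(1, 6)), 2), -4) = Mul(Pow(Mul(-3, 7), 2), -4) = Mul(Pow(-21, 2), -4) = Mul(441, -4) = -1764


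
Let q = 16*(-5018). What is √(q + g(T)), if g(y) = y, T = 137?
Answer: I*√80151 ≈ 283.11*I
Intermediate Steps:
q = -80288
√(q + g(T)) = √(-80288 + 137) = √(-80151) = I*√80151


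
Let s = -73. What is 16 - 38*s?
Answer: 2790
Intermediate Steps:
16 - 38*s = 16 - 38*(-73) = 16 + 2774 = 2790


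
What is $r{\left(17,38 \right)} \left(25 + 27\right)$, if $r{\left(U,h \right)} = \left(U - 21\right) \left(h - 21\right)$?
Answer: $-3536$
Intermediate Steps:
$r{\left(U,h \right)} = \left(-21 + U\right) \left(-21 + h\right)$
$r{\left(17,38 \right)} \left(25 + 27\right) = \left(441 - 357 - 798 + 17 \cdot 38\right) \left(25 + 27\right) = \left(441 - 357 - 798 + 646\right) 52 = \left(-68\right) 52 = -3536$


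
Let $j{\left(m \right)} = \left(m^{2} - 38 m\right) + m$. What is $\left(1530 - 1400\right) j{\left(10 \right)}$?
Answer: $-35100$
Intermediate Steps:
$j{\left(m \right)} = m^{2} - 37 m$
$\left(1530 - 1400\right) j{\left(10 \right)} = \left(1530 - 1400\right) 10 \left(-37 + 10\right) = 130 \cdot 10 \left(-27\right) = 130 \left(-270\right) = -35100$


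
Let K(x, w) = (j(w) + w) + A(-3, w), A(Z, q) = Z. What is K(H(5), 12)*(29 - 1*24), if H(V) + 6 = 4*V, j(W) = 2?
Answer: 55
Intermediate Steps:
H(V) = -6 + 4*V
K(x, w) = -1 + w (K(x, w) = (2 + w) - 3 = -1 + w)
K(H(5), 12)*(29 - 1*24) = (-1 + 12)*(29 - 1*24) = 11*(29 - 24) = 11*5 = 55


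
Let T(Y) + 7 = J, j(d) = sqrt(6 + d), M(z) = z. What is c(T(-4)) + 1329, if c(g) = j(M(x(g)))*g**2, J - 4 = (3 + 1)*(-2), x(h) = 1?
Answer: 1329 + 121*sqrt(7) ≈ 1649.1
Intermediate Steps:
J = -4 (J = 4 + (3 + 1)*(-2) = 4 + 4*(-2) = 4 - 8 = -4)
T(Y) = -11 (T(Y) = -7 - 4 = -11)
c(g) = sqrt(7)*g**2 (c(g) = sqrt(6 + 1)*g**2 = sqrt(7)*g**2)
c(T(-4)) + 1329 = sqrt(7)*(-11)**2 + 1329 = sqrt(7)*121 + 1329 = 121*sqrt(7) + 1329 = 1329 + 121*sqrt(7)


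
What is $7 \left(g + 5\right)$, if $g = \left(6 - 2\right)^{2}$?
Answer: $147$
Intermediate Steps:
$g = 16$ ($g = 4^{2} = 16$)
$7 \left(g + 5\right) = 7 \left(16 + 5\right) = 7 \cdot 21 = 147$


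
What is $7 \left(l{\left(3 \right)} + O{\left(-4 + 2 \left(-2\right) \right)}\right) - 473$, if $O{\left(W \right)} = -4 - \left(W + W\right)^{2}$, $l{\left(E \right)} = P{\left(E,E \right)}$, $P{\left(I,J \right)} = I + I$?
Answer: $-2251$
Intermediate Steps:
$P{\left(I,J \right)} = 2 I$
$l{\left(E \right)} = 2 E$
$O{\left(W \right)} = -4 - 4 W^{2}$ ($O{\left(W \right)} = -4 - \left(2 W\right)^{2} = -4 - 4 W^{2}$)
$7 \left(l{\left(3 \right)} + O{\left(-4 + 2 \left(-2\right) \right)}\right) - 473 = 7 \left(2 \cdot 3 - \left(4 + 4 \left(-4 + 2 \left(-2\right)\right)^{2}\right)\right) - 473 = 7 \left(6 - \left(4 + 4 \left(-4 - 4\right)^{2}\right)\right) - 473 = 7 \left(6 - \left(4 + 4 \left(-8\right)^{2}\right)\right) - 473 = 7 \left(6 - 260\right) - 473 = 7 \left(-254\right) - 473 = -1778 - 473 = -2251$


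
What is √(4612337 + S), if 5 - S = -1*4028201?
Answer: √8640543 ≈ 2939.5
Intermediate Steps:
S = 4028206 (S = 5 - (-1)*4028201 = 5 - 1*(-4028201) = 5 + 4028201 = 4028206)
√(4612337 + S) = √(4612337 + 4028206) = √8640543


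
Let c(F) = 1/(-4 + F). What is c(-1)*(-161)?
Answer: 161/5 ≈ 32.200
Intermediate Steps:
c(-1)*(-161) = -161/(-4 - 1) = -161/(-5) = -1/5*(-161) = 161/5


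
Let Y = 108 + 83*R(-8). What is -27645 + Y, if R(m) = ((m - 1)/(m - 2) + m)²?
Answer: -2335297/100 ≈ -23353.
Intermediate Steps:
R(m) = (m + (-1 + m)/(-2 + m))² (R(m) = ((-1 + m)/(-2 + m) + m)² = (m + (-1 + m)/(-2 + m))²)
Y = 429203/100 (Y = 108 + 83*((1 - 8 - 1*(-8)²)²/(-2 - 8)²) = 108 + 83*((1 - 8 - 1*64)²/(-10)²) = 108 + 83*((1 - 8 - 64)²/100) = 108 + 83*((1/100)*(-71)²) = 108 + 83*((1/100)*5041) = 108 + 83*(5041/100) = 108 + 418403/100 = 429203/100 ≈ 4292.0)
-27645 + Y = -27645 + 429203/100 = -2335297/100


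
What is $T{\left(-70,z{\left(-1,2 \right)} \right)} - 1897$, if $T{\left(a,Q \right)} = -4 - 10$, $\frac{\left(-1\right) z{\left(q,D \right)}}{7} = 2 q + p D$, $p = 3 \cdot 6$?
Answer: $-1911$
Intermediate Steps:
$p = 18$
$z{\left(q,D \right)} = - 126 D - 14 q$ ($z{\left(q,D \right)} = - 7 \left(2 q + 18 D\right) = - 126 D - 14 q$)
$T{\left(a,Q \right)} = -14$ ($T{\left(a,Q \right)} = -4 - 10 = -14$)
$T{\left(-70,z{\left(-1,2 \right)} \right)} - 1897 = -14 - 1897 = -1911$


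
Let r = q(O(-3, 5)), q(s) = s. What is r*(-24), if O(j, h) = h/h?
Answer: -24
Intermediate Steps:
O(j, h) = 1
r = 1
r*(-24) = 1*(-24) = -24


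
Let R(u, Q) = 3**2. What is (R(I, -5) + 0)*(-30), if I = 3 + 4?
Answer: -270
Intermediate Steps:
I = 7
R(u, Q) = 9
(R(I, -5) + 0)*(-30) = (9 + 0)*(-30) = 9*(-30) = -270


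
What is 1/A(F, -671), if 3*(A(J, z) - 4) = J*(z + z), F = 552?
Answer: -1/246924 ≈ -4.0498e-6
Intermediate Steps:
A(J, z) = 4 + 2*J*z/3 (A(J, z) = 4 + (J*(z + z))/3 = 4 + (J*(2*z))/3 = 4 + (2*J*z)/3 = 4 + 2*J*z/3)
1/A(F, -671) = 1/(4 + (⅔)*552*(-671)) = 1/(4 - 246928) = 1/(-246924) = -1/246924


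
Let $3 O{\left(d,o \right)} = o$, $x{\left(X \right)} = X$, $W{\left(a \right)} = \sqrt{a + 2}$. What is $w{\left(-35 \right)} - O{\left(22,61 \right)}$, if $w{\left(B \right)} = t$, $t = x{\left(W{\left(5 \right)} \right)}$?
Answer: $- \frac{61}{3} + \sqrt{7} \approx -17.688$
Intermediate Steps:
$W{\left(a \right)} = \sqrt{2 + a}$
$t = \sqrt{7}$ ($t = \sqrt{2 + 5} = \sqrt{7} \approx 2.6458$)
$w{\left(B \right)} = \sqrt{7}$
$O{\left(d,o \right)} = \frac{o}{3}$
$w{\left(-35 \right)} - O{\left(22,61 \right)} = \sqrt{7} - \frac{1}{3} \cdot 61 = \sqrt{7} - \frac{61}{3} = - \frac{61}{3} + \sqrt{7}$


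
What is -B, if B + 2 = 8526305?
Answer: -8526303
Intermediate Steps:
B = 8526303 (B = -2 + 8526305 = 8526303)
-B = -1*8526303 = -8526303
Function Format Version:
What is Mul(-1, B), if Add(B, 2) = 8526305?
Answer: -8526303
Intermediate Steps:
B = 8526303 (B = Add(-2, 8526305) = 8526303)
Mul(-1, B) = Mul(-1, 8526303) = -8526303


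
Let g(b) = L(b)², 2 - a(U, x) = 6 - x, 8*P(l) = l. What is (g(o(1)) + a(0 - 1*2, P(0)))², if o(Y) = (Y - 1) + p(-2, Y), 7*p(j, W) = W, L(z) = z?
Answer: 38025/2401 ≈ 15.837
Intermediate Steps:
P(l) = l/8
a(U, x) = -4 + x (a(U, x) = 2 - (6 - x) = 2 + (-6 + x) = -4 + x)
p(j, W) = W/7
o(Y) = -1 + 8*Y/7 (o(Y) = (Y - 1) + Y/7 = (-1 + Y) + Y/7 = -1 + 8*Y/7)
g(b) = b²
(g(o(1)) + a(0 - 1*2, P(0)))² = ((-1 + (8/7)*1)² + (-4 + (⅛)*0))² = ((-1 + 8/7)² + (-4 + 0))² = ((⅐)² - 4)² = (1/49 - 4)² = (-195/49)² = 38025/2401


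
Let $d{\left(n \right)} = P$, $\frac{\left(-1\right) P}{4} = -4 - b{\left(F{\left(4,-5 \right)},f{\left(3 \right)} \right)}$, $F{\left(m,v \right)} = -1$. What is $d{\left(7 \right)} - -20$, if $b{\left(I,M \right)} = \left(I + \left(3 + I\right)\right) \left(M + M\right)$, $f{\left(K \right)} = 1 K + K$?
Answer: $84$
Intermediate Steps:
$f{\left(K \right)} = 2 K$ ($f{\left(K \right)} = K + K = 2 K$)
$b{\left(I,M \right)} = 2 M \left(3 + 2 I\right)$ ($b{\left(I,M \right)} = \left(3 + 2 I\right) 2 M = 2 M \left(3 + 2 I\right)$)
$P = 64$ ($P = - 4 \left(-4 - 2 \cdot 2 \cdot 3 \left(3 + 2 \left(-1\right)\right)\right) = - 4 \left(-4 - 2 \cdot 6 \left(3 - 2\right)\right) = - 4 \left(-4 - 2 \cdot 6 \cdot 1\right) = - 4 \left(-4 - 12\right) = \left(-4\right) \left(-16\right) = 64$)
$d{\left(n \right)} = 64$
$d{\left(7 \right)} - -20 = 64 - -20 = 64 + 20 = 84$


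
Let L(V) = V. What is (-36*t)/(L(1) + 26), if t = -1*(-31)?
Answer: -124/3 ≈ -41.333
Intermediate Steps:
t = 31
(-36*t)/(L(1) + 26) = (-36*31)/(1 + 26) = -1116/27 = -1116*1/27 = -124/3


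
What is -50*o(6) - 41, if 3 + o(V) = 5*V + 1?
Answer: -1441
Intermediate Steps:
o(V) = -2 + 5*V (o(V) = -3 + (5*V + 1) = -3 + (1 + 5*V) = -2 + 5*V)
-50*o(6) - 41 = -50*(-2 + 5*6) - 41 = -50*(-2 + 30) - 41 = -50*28 - 41 = -1400 - 41 = -1441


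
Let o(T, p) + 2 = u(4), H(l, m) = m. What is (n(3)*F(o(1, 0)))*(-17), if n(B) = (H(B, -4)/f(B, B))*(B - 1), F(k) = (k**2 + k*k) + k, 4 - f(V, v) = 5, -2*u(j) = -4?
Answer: 0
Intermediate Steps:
u(j) = 2 (u(j) = -1/2*(-4) = 2)
f(V, v) = -1 (f(V, v) = 4 - 1*5 = 4 - 5 = -1)
o(T, p) = 0 (o(T, p) = -2 + 2 = 0)
F(k) = k + 2*k**2 (F(k) = (k**2 + k**2) + k = 2*k**2 + k = k + 2*k**2)
n(B) = -4 + 4*B (n(B) = (-4/(-1))*(B - 1) = (-4*(-1))*(-1 + B) = 4*(-1 + B) = -4 + 4*B)
(n(3)*F(o(1, 0)))*(-17) = ((-4 + 4*3)*(0*(1 + 2*0)))*(-17) = ((-4 + 12)*(0*(1 + 0)))*(-17) = (8*(0*1))*(-17) = (8*0)*(-17) = 0*(-17) = 0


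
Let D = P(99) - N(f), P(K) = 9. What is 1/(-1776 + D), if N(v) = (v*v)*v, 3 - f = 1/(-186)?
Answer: -6434856/11545067431 ≈ -0.00055737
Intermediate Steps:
f = 559/186 (f = 3 - 1/(-186) = 3 - 1*(-1/186) = 3 + 1/186 = 559/186 ≈ 3.0054)
N(v) = v³ (N(v) = v²*v = v³)
D = -116763175/6434856 (D = 9 - (559/186)³ = 9 - 1*174676879/6434856 = 9 - 174676879/6434856 = -116763175/6434856 ≈ -18.145)
1/(-1776 + D) = 1/(-1776 - 116763175/6434856) = 1/(-11545067431/6434856) = -6434856/11545067431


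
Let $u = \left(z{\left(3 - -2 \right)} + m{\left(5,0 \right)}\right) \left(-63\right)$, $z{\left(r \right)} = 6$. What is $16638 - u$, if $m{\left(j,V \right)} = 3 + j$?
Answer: $17520$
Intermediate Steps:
$u = -882$ ($u = \left(6 + \left(3 + 5\right)\right) \left(-63\right) = \left(6 + 8\right) \left(-63\right) = 14 \left(-63\right) = -882$)
$16638 - u = 16638 - -882 = 16638 + 882 = 17520$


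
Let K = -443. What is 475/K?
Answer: -475/443 ≈ -1.0722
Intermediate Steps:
475/K = 475/(-443) = 475*(-1/443) = -475/443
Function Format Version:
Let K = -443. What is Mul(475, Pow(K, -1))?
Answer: Rational(-475, 443) ≈ -1.0722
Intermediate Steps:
Mul(475, Pow(K, -1)) = Mul(475, Pow(-443, -1)) = Mul(475, Rational(-1, 443)) = Rational(-475, 443)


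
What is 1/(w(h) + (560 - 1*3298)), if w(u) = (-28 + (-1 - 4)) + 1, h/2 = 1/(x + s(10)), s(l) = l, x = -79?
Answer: -1/2770 ≈ -0.00036101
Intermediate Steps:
h = -2/69 (h = 2/(-79 + 10) = 2/(-69) = 2*(-1/69) = -2/69 ≈ -0.028986)
w(u) = -32 (w(u) = (-28 - 5) + 1 = -33 + 1 = -32)
1/(w(h) + (560 - 1*3298)) = 1/(-32 + (560 - 1*3298)) = 1/(-32 + (560 - 3298)) = 1/(-32 - 2738) = 1/(-2770) = -1/2770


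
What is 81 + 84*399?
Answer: 33597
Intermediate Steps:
81 + 84*399 = 81 + 33516 = 33597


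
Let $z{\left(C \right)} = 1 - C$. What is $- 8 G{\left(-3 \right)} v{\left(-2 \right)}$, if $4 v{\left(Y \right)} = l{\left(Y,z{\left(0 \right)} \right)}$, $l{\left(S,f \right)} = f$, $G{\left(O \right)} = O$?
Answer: $6$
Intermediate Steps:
$v{\left(Y \right)} = \frac{1}{4}$ ($v{\left(Y \right)} = \frac{1 - 0}{4} = \frac{1 + 0}{4} = \frac{1}{4} \cdot 1 = \frac{1}{4}$)
$- 8 G{\left(-3 \right)} v{\left(-2 \right)} = \left(-8\right) \left(-3\right) \frac{1}{4} = 24 \cdot \frac{1}{4} = 6$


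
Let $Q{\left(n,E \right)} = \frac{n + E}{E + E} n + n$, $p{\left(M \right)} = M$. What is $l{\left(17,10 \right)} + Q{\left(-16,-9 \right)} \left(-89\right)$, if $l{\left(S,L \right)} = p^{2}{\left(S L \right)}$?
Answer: $\frac{290716}{9} \approx 32302.0$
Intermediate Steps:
$Q{\left(n,E \right)} = n + \frac{n \left(E + n\right)}{2 E}$ ($Q{\left(n,E \right)} = \frac{E + n}{2 E} n + n = \frac{n \left(E + n\right)}{2 E} + n = n + \frac{n \left(E + n\right)}{2 E}$)
$l{\left(S,L \right)} = L^{2} S^{2}$ ($l{\left(S,L \right)} = \left(S L\right)^{2} = \left(L S\right)^{2} = L^{2} S^{2}$)
$l{\left(17,10 \right)} + Q{\left(-16,-9 \right)} \left(-89\right) = 10^{2} \cdot 17^{2} + \frac{1}{2} \left(-16\right) \frac{1}{-9} \left(-16 + 3 \left(-9\right)\right) \left(-89\right) = 100 \cdot 289 + \frac{1}{2} \left(-16\right) \left(- \frac{1}{9}\right) \left(-16 - 27\right) \left(-89\right) = 28900 + \frac{1}{2} \left(-16\right) \left(- \frac{1}{9}\right) \left(-43\right) \left(-89\right) = 28900 - - \frac{30616}{9} = 28900 + \frac{30616}{9} = \frac{290716}{9}$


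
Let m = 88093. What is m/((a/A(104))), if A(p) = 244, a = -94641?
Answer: -21494692/94641 ≈ -227.12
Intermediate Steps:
m/((a/A(104))) = 88093/((-94641/244)) = 88093/((-94641*1/244)) = 88093/(-94641/244) = 88093*(-244/94641) = -21494692/94641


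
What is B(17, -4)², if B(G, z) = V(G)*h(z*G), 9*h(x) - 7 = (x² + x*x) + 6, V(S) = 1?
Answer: 1058841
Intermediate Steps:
h(x) = 13/9 + 2*x²/9 (h(x) = 7/9 + ((x² + x*x) + 6)/9 = 7/9 + ((x² + x²) + 6)/9 = 7/9 + (2*x² + 6)/9 = 7/9 + (6 + 2*x²)/9 = 7/9 + (⅔ + 2*x²/9) = 13/9 + 2*x²/9)
B(G, z) = 13/9 + 2*G²*z²/9 (B(G, z) = 1*(13/9 + 2*(z*G)²/9) = 1*(13/9 + 2*(G*z)²/9) = 1*(13/9 + 2*(G²*z²)/9) = 1*(13/9 + 2*G²*z²/9) = 13/9 + 2*G²*z²/9)
B(17, -4)² = (13/9 + (2/9)*17²*(-4)²)² = (13/9 + (2/9)*289*16)² = (13/9 + 9248/9)² = 1029² = 1058841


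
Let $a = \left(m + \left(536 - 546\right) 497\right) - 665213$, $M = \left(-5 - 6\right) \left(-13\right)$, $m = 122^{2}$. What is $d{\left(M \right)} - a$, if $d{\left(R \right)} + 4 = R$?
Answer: $655438$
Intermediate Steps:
$m = 14884$
$M = 143$ ($M = \left(-11\right) \left(-13\right) = 143$)
$a = -655299$ ($a = \left(14884 + \left(536 - 546\right) 497\right) - 665213 = \left(14884 - 4970\right) - 665213 = 9914 - 665213 = -655299$)
$d{\left(R \right)} = -4 + R$
$d{\left(M \right)} - a = \left(-4 + 143\right) - -655299 = 139 + 655299 = 655438$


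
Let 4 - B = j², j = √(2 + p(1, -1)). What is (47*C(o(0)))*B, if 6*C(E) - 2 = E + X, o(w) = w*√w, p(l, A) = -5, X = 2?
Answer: 658/3 ≈ 219.33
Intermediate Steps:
o(w) = w^(3/2)
C(E) = ⅔ + E/6 (C(E) = ⅓ + (E + 2)/6 = ⅓ + (2 + E)/6 = ⅓ + (⅓ + E/6) = ⅔ + E/6)
j = I*√3 (j = √(2 - 5) = √(-3) = I*√3 ≈ 1.732*I)
B = 7 (B = 4 - (I*√3)² = 4 - 1*(-3) = 4 + 3 = 7)
(47*C(o(0)))*B = (47*(⅔ + 0^(3/2)/6))*7 = (47*(⅔ + (⅙)*0))*7 = (47*(⅔ + 0))*7 = (47*(⅔))*7 = (94/3)*7 = 658/3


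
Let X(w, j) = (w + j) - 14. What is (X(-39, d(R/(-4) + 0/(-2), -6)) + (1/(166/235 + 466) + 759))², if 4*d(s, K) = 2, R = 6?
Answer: 6004131181896241/12028824976 ≈ 4.9915e+5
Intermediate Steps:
d(s, K) = ½ (d(s, K) = (¼)*2 = ½)
X(w, j) = -14 + j + w (X(w, j) = (j + w) - 14 = -14 + j + w)
(X(-39, d(R/(-4) + 0/(-2), -6)) + (1/(166/235 + 466) + 759))² = ((-14 + ½ - 39) + (1/(166/235 + 466) + 759))² = (-105/2 + (1/(166*(1/235) + 466) + 759))² = (-105/2 + (1/(166/235 + 466) + 759))² = (-105/2 + (1/(109676/235) + 759))² = (-105/2 + (235/109676 + 759))² = (-105/2 + 83244319/109676)² = (77486329/109676)² = 6004131181896241/12028824976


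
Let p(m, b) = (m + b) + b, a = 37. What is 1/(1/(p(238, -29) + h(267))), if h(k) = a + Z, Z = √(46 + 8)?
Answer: 217 + 3*√6 ≈ 224.35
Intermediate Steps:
Z = 3*√6 (Z = √54 = 3*√6 ≈ 7.3485)
h(k) = 37 + 3*√6
p(m, b) = m + 2*b (p(m, b) = (b + m) + b = m + 2*b)
1/(1/(p(238, -29) + h(267))) = 1/(1/((238 + 2*(-29)) + (37 + 3*√6))) = 1/(1/((238 - 58) + (37 + 3*√6))) = 1/(1/(180 + (37 + 3*√6))) = 1/(1/(217 + 3*√6)) = 217 + 3*√6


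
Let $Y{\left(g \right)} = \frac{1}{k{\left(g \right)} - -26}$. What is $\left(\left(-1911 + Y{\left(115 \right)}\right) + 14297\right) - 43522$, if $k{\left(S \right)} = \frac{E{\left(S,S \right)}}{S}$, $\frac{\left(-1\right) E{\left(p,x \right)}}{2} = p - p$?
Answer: $- \frac{809535}{26} \approx -31136.0$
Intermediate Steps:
$E{\left(p,x \right)} = 0$ ($E{\left(p,x \right)} = - 2 \left(p - p\right) = \left(-2\right) 0 = 0$)
$k{\left(S \right)} = 0$ ($k{\left(S \right)} = \frac{0}{S} = 0$)
$Y{\left(g \right)} = \frac{1}{26}$ ($Y{\left(g \right)} = \frac{1}{0 - -26} = \frac{1}{0 + 26} = \frac{1}{26}$)
$\left(\left(-1911 + Y{\left(115 \right)}\right) + 14297\right) - 43522 = \left(\left(-1911 + \frac{1}{26}\right) + 14297\right) - 43522 = \left(- \frac{49685}{26} + 14297\right) - 43522 = \frac{322037}{26} - 43522 = - \frac{809535}{26}$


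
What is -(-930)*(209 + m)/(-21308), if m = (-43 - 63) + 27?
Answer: -30225/5327 ≈ -5.6739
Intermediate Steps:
m = -79 (m = -106 + 27 = -79)
-(-930)*(209 + m)/(-21308) = -(-930)*(209 - 79)/(-21308) = -(-930)*130*(-1/21308) = -5*(-24180)*(-1/21308) = 120900*(-1/21308) = -30225/5327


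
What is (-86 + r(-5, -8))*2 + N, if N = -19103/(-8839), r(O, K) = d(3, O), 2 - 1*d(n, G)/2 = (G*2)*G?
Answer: -3198293/8839 ≈ -361.84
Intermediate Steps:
d(n, G) = 4 - 4*G² (d(n, G) = 4 - 2*G*2*G = 4 - 2*2*G*G = 4 - 4*G²)
r(O, K) = 4 - 4*O²
N = 19103/8839 (N = -19103*(-1/8839) = 19103/8839 ≈ 2.1612)
(-86 + r(-5, -8))*2 + N = (-86 + (4 - 4*(-5)²))*2 + 19103/8839 = (-86 + (4 - 4*25))*2 + 19103/8839 = (-86 + (4 - 100))*2 + 19103/8839 = (-86 - 96)*2 + 19103/8839 = -182*2 + 19103/8839 = -364 + 19103/8839 = -3198293/8839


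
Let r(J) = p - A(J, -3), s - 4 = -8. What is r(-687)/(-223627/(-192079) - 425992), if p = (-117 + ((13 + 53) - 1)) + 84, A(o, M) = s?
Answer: -768316/9091543749 ≈ -8.4509e-5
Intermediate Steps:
s = -4 (s = 4 - 8 = -4)
A(o, M) = -4
p = 32 (p = (-117 + (66 - 1)) + 84 = (-117 + 65) + 84 = -52 + 84 = 32)
r(J) = 36 (r(J) = 32 - 1*(-4) = 32 + 4 = 36)
r(-687)/(-223627/(-192079) - 425992) = 36/(-223627/(-192079) - 425992) = 36/(-223627*(-1/192079) - 425992) = 36/(223627/192079 - 425992) = 36/(-81823893741/192079) = 36*(-192079/81823893741) = -768316/9091543749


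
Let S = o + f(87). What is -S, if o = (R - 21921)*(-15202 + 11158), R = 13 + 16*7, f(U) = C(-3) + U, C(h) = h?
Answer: -88143108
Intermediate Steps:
f(U) = -3 + U
R = 125 (R = 13 + 112 = 125)
o = 88143024 (o = (125 - 21921)*(-15202 + 11158) = -21796*(-4044) = 88143024)
S = 88143108 (S = 88143024 + (-3 + 87) = 88143024 + 84 = 88143108)
-S = -1*88143108 = -88143108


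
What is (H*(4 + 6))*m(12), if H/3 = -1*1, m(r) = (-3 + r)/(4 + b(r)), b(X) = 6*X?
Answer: -135/38 ≈ -3.5526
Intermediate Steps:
m(r) = (-3 + r)/(4 + 6*r)
H = -3 (H = 3*(-1*1) = 3*(-1) = -3)
(H*(4 + 6))*m(12) = (-3*(4 + 6))*((-3 + 12)/(2*(2 + 3*12))) = (-3*10)*((½)*9/(2 + 36)) = -15*9/38 = -30*9/76 = -135/38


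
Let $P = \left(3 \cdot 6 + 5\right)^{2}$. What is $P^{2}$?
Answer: $279841$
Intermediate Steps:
$P = 529$ ($P = \left(18 + 5\right)^{2} = 23^{2} = 529$)
$P^{2} = 529^{2} = 279841$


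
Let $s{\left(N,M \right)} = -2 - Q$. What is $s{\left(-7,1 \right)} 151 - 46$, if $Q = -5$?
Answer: $407$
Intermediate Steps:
$s{\left(N,M \right)} = 3$ ($s{\left(N,M \right)} = -2 - -5 = -2 + 5 = 3$)
$s{\left(-7,1 \right)} 151 - 46 = 3 \cdot 151 - 46 = 453 - 46 = 407$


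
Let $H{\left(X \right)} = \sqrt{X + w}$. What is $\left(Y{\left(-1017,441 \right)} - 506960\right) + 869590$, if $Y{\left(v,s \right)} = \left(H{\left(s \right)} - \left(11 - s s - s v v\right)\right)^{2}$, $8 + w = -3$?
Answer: $208224217933177621 + 912631838 \sqrt{430} \approx 2.0822 \cdot 10^{17}$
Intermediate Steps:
$w = -11$ ($w = -8 - 3 = -11$)
$H{\left(X \right)} = \sqrt{-11 + X}$ ($H{\left(X \right)} = \sqrt{X - 11} = \sqrt{-11 + X}$)
$Y{\left(v,s \right)} = \left(-11 + s^{2} + \sqrt{-11 + s} + s v^{2}\right)^{2}$ ($Y{\left(v,s \right)} = \left(\sqrt{-11 + s} - \left(11 - s s - s v v\right)\right)^{2} = \left(\sqrt{-11 + s} - \left(11 - s^{2} - s v^{2}\right)\right)^{2} = \left(\sqrt{-11 + s} + \left(-11 + s^{2} + s v^{2}\right)\right)^{2} = \left(-11 + s^{2} + \sqrt{-11 + s} + s v^{2}\right)^{2}$)
$\left(Y{\left(-1017,441 \right)} - 506960\right) + 869590 = \left(\left(-11 + 441^{2} + \sqrt{-11 + 441} + 441 \left(-1017\right)^{2}\right)^{2} - 506960\right) + 869590 = \left(\left(-11 + 194481 + \sqrt{430} + 441 \cdot 1034289\right)^{2} - 506960\right) + 869590 = \left(\left(-11 + 194481 + \sqrt{430} + 456121449\right)^{2} - 506960\right) + 869590 = \left(\left(456315919 + \sqrt{430}\right)^{2} - 506960\right) + 869590 = \left(-506960 + \left(456315919 + \sqrt{430}\right)^{2}\right) + 869590 = 362630 + \left(456315919 + \sqrt{430}\right)^{2}$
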